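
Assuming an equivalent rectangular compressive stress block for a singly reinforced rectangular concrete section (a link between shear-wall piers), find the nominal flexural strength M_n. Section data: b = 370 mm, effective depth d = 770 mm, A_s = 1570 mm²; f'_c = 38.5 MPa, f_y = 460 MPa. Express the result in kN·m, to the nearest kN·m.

T = A_s f_y = 1570 × 460 = 722200 N = 722.2 kN.
From C = T: a = T/(0.85 f'_c b) = 722200/(0.85 × 38.5 × 370) = 59.65 mm.
M_n = T(d − a/2) = 722.2 kN × (770 − 29.825) mm = 534.55 kN·m.

M_n ≈ 535 kN·m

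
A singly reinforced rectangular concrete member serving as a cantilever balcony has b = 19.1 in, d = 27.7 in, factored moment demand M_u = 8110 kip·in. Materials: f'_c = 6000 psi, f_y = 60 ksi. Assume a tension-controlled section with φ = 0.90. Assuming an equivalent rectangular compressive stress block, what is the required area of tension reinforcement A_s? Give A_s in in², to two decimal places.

M_n = M_u/φ = 8110/0.90 = 9011.11 kip·in.
From M_n = 0.85 f'_c a b (d − a/2):
a = d − √(d² − 2M_n/(0.85 f'_c b)) = 27.7 − √(27.7² − 2 × 9011.11/(0.85 × 6 × 19.1)) = 3.570 in.
A_s = 0.85 f'_c a b / f_y = 0.85 × 6 × 3.570 × 19.1 / 60 = 5.796 in².

A_s ≈ 5.80 in²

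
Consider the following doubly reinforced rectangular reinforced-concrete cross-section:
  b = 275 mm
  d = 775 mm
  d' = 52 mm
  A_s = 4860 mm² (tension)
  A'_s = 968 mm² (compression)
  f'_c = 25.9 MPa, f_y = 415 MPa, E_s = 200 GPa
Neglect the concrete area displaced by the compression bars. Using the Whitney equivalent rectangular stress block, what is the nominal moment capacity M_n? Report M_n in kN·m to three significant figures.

M_n ≈ 1330 kN·m

Assume both tension and compression steel yield.
Net tension couple steel: A_s − A'_s = 3892 mm².
a = (A_s − A'_s) f_y / (0.85 f'_c b) = 1615180/(0.85 × 25.9 × 275) = 266.79 mm.
c = a/β₁ = 266.79/0.85 = 313.87 mm; ε'_s = 0.003(c − d')/c = 0.0025 ≥ f_y/E_s = 0.0021, so compression steel does yield.
M_n = (A_s − A'_s) f_y (d − a/2) + A'_s f_y (d − d') = [1615180 × (775 − 133.395) + 401720 × (775 − 52)] × 10⁻⁶ = 1036.31 + 290.44 = 1326.75 kN·m.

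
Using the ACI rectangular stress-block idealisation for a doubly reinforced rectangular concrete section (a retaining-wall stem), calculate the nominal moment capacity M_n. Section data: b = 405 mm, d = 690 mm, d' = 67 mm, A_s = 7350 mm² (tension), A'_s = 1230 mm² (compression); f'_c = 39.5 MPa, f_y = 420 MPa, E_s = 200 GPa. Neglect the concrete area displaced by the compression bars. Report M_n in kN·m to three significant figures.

Assume both tension and compression steel yield.
Net tension couple steel: A_s − A'_s = 6120 mm².
a = (A_s − A'_s) f_y / (0.85 f'_c b) = 2570400/(0.85 × 39.5 × 405) = 189.03 mm.
c = a/β₁ = 189.03/0.768 = 246.13 mm; ε'_s = 0.003(c − d')/c = 0.0022 ≥ f_y/E_s = 0.0021, so compression steel does yield.
M_n = (A_s − A'_s) f_y (d − a/2) + A'_s f_y (d − d') = [2570400 × (690 − 94.515) + 516600 × (690 − 67)] × 10⁻⁶ = 1530.63 + 321.84 = 1852.47 kN·m.

M_n ≈ 1850 kN·m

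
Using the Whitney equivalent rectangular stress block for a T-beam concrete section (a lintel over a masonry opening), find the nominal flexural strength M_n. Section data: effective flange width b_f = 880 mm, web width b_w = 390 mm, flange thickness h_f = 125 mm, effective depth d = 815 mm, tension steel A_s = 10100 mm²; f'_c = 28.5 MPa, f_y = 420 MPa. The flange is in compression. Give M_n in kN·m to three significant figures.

M_n ≈ 2960 kN·m

Tension: T = A_s f_y = 10100 × 420 = 4242000 N.
Try a within the flange: a = T/(0.85 f'_c b_f) = 4242000/(0.85 × 28.5 × 880) = 198.99 mm.
a = 198.99 > h_f = 125 mm: the block extends into the web. Split into flange-overhang and web parts.
C_f = 0.85 f'_c (b_f − b_w) h_f = 0.85 × 28.5 × (880 − 390) × 125 = 1483781 N.
Remaining web compression depth: a_w = (T − C_f)/(0.85 f'_c b_w) = (4242000 − 1483781)/(0.85 × 28.5 × 390) = 291.94 mm.
M_n = C_f(d − h_f/2) + (T − C_f)(d − a_w/2) = 1483781 × (815 − 62.5) + 2758219 × (815 − 145.97) = 1116.55 + 1845.33 = 2961.88 × 10⁶ N·mm.
M_n = 2961.88 kN·m.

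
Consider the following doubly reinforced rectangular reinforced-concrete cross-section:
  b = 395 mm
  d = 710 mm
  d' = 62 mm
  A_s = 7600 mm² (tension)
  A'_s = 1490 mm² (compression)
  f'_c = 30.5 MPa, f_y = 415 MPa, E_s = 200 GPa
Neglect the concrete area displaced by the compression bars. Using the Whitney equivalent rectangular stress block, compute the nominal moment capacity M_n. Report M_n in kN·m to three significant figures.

Assume both tension and compression steel yield.
Net tension couple steel: A_s − A'_s = 6110 mm².
a = (A_s − A'_s) f_y / (0.85 f'_c b) = 2535650/(0.85 × 30.5 × 395) = 247.61 mm.
c = a/β₁ = 247.61/0.832 = 297.61 mm; ε'_s = 0.003(c − d')/c = 0.0024 ≥ f_y/E_s = 0.0021, so compression steel does yield.
M_n = (A_s − A'_s) f_y (d − a/2) + A'_s f_y (d − d') = [2535650 × (710 − 123.805) + 618350 × (710 − 62)] × 10⁻⁶ = 1486.39 + 400.69 = 1887.08 kN·m.

M_n ≈ 1890 kN·m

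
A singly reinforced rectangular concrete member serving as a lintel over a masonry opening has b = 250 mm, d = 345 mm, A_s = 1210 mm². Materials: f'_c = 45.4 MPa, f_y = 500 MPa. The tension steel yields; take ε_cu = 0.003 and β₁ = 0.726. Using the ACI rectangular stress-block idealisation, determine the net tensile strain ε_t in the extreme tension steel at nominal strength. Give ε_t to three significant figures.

a = A_s f_y/(0.85 f'_c b) = 62.71 mm.
β₁ = 0.726, so c = a/β₁ = 62.71/0.726 = 86.38 mm.
From the linear strain diagram with ε_cu = 0.003: ε_t = 0.003 (d − c)/c = 0.003 × (345 − 86.38)/86.38 = 0.00898.
Since ε_t ≥ 0.005, the section is tension-controlled.

ε_t ≈ 0.00898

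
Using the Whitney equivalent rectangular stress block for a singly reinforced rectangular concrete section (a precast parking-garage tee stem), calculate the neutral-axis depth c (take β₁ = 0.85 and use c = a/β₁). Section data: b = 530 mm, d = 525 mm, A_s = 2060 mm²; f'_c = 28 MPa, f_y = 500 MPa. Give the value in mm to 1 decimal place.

T = A_s f_y = 2060 × 500 = 1030000 N = 1030 kN.
Setting C = 0.85 f'_c a b equal to T: a = 1030000/(0.85 × 28 × 530) = 81.655 mm.
With β₁ = 0.85, c = a/β₁ = 81.655/0.85 = 96.1 mm.

c ≈ 96.1 mm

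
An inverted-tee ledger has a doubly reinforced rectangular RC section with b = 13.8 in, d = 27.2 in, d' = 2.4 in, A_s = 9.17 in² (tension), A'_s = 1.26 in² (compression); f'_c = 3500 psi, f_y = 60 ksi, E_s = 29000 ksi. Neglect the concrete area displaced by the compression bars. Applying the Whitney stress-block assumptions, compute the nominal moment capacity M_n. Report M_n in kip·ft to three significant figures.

M_n ≈ 1000 kip·ft

Assume both steels yield.
a = (A_s − A'_s) f_y/(0.85 f'_c b) = (9.17 − 1.26) × 60/(0.85 × 3.5 × 13.8) = 11.560 in.
c = a/β₁ = 11.560/0.85 = 13.600 in; ε'_s = 0.003(c − d')/c = 0.0025 ≥ ε_y = 0.0021, so the compression steel yields.
M_n = (A_s − A'_s) f_y (d − a/2) + A'_s f_y (d − d') = 474.6 × (27.2 − 5.78) + 75.6 × (27.2 − 2.4) = 10165.9 + 1874.9 = 12040.8 kip·in = 12040.8/12 = 1003.40 kip·ft.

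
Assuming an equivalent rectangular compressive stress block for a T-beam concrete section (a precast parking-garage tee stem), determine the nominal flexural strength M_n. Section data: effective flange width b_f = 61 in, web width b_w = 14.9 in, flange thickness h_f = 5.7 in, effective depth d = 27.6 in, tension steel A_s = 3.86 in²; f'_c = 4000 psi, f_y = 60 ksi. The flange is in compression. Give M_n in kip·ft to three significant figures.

Tension: T = A_s f_y = 3.86 × 60 = 231.6 kips.
Try a within the flange: a = T/(0.85 f'_c b_f) = 231.6/(0.85 × 4 × 61) = 1.117 in.
Since a = 1.117 ≤ h_f = 5.7 in, the stress block lies entirely in the flange; analyse as a rectangular beam of width b_f.
M_n = T(d − a/2) = 231.6 × (27.6 − 0.5585) = 6262.8 kip·in.
M_n = 6262.8/12 = 521.90 kip·ft.

M_n ≈ 522 kip·ft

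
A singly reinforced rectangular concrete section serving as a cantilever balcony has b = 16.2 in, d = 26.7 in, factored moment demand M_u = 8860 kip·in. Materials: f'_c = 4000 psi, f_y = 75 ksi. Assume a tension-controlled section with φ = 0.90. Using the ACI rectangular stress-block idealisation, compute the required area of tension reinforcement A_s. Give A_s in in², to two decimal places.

M_n = M_u/φ = 8860/0.90 = 9844.44 kip·in.
From M_n = 0.85 f'_c a b (d − a/2):
a = d − √(d² − 2M_n/(0.85 f'_c b)) = 26.7 − √(26.7² − 2 × 9844.44/(0.85 × 4 × 16.2)) = 7.847 in.
A_s = 0.85 f'_c a b / f_y = 0.85 × 4 × 7.847 × 16.2 / 75 = 5.763 in².

A_s ≈ 5.76 in²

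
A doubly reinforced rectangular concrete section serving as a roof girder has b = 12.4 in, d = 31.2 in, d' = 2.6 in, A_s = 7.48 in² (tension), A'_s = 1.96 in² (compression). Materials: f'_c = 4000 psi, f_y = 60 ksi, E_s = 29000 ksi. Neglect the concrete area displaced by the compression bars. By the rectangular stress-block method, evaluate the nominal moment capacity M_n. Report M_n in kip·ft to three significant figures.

M_n ≈ 1030 kip·ft

Assume both steels yield.
a = (A_s − A'_s) f_y/(0.85 f'_c b) = (7.48 − 1.96) × 60/(0.85 × 4 × 12.4) = 7.856 in.
c = a/β₁ = 7.856/0.85 = 9.242 in; ε'_s = 0.003(c − d')/c = 0.0022 ≥ ε_y = 0.0021, so the compression steel yields.
M_n = (A_s − A'_s) f_y (d − a/2) + A'_s f_y (d − d') = 331.2 × (31.2 − 3.928) + 117.6 × (31.2 − 2.6) = 9032.5 + 3363.4 = 12395.9 kip·in = 12395.9/12 = 1032.99 kip·ft.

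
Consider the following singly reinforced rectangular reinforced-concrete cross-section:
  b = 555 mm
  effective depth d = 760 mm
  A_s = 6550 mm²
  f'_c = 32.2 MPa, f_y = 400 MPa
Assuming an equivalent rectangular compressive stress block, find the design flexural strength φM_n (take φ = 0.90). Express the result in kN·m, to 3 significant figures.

φM_n ≈ 1590 kN·m

T = A_s f_y = 6550 × 400 = 2620000 N = 2620 kN.
From C = T: a = T/(0.85 f'_c b) = 2620000/(0.85 × 32.2 × 555) = 172.48 mm.
M_n = T(d − a/2) = 2620 kN × (760 − 86.24) mm = 1765.25 kN·m.
φM_n = 0.90 × 1765.25 = 1588.73 kN·m.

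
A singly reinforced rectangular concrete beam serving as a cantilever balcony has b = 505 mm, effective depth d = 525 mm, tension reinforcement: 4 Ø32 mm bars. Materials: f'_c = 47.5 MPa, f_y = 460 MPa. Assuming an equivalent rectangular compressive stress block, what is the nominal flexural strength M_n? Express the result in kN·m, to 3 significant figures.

M_n ≈ 723 kN·m

A_s = 4 × 804 = 3216 mm².
T = A_s f_y = 3216 × 460 = 1479360 N = 1479.36 kN.
From C = T: a = T/(0.85 f'_c b) = 1479360/(0.85 × 47.5 × 505) = 72.56 mm.
M_n = T(d − a/2) = 1479.36 kN × (525 − 36.28) mm = 722.99 kN·m.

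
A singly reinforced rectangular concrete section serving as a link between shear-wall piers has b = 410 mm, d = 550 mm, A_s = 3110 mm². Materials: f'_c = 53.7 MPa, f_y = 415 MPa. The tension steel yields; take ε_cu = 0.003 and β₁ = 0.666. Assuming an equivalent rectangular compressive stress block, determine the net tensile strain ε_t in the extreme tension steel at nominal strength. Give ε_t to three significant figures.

ε_t ≈ 0.0129

a = A_s f_y/(0.85 f'_c b) = 68.97 mm.
β₁ = 0.666, so c = a/β₁ = 68.97/0.666 = 103.56 mm.
From the linear strain diagram with ε_cu = 0.003: ε_t = 0.003 (d − c)/c = 0.003 × (550 − 103.56)/103.56 = 0.0129.
Since ε_t ≥ 0.005, the section is tension-controlled.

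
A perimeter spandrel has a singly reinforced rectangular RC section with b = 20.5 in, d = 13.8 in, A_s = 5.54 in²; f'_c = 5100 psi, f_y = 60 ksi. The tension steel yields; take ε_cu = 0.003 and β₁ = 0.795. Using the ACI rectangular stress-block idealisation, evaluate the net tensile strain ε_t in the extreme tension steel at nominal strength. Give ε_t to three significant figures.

a = A_s f_y/(0.85 f'_c b) = 3.740 in.
β₁ = 0.795, so c = a/β₁ = 3.740/0.795 = 4.704 in.
From the linear strain diagram with ε_cu = 0.003: ε_t = 0.003 (d − c)/c = 0.003 × (13.8 − 4.704)/4.704 = 0.00580.
Since ε_t ≥ 0.005, the section is tension-controlled.

ε_t ≈ 0.00580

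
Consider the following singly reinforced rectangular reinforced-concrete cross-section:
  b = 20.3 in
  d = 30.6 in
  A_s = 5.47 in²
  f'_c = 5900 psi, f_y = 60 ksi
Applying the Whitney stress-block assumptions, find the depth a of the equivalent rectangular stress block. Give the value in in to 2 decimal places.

T = A_s f_y = 5.47 × 60 = 328.2 kips.
a = T/(0.85 f'_c b) = 328.2/(0.85 × 5.9 × 20.3) = 3.22 in.

a ≈ 3.22 in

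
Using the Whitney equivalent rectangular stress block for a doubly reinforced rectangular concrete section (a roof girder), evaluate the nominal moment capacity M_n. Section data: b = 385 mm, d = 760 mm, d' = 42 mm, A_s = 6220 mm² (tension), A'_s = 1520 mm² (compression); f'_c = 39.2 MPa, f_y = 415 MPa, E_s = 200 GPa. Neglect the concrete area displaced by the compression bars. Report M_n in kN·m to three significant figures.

Assume both tension and compression steel yield.
Net tension couple steel: A_s − A'_s = 4700 mm².
a = (A_s − A'_s) f_y / (0.85 f'_c b) = 1950500/(0.85 × 39.2 × 385) = 152.05 mm.
c = a/β₁ = 152.05/0.77 = 197.47 mm; ε'_s = 0.003(c − d')/c = 0.0024 ≥ f_y/E_s = 0.0021, so compression steel does yield.
M_n = (A_s − A'_s) f_y (d − a/2) + A'_s f_y (d − d') = [1950500 × (760 − 76.025) + 630800 × (760 − 42)] × 10⁻⁶ = 1334.09 + 452.91 = 1787.00 kN·m.

M_n ≈ 1790 kN·m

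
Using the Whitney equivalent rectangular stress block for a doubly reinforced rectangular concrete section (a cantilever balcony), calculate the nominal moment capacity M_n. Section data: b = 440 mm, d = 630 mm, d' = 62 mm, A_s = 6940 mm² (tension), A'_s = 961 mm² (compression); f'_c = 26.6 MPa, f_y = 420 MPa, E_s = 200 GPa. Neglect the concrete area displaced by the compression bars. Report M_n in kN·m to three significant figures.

Assume both tension and compression steel yield.
Net tension couple steel: A_s − A'_s = 5979 mm².
a = (A_s − A'_s) f_y / (0.85 f'_c b) = 2511180/(0.85 × 26.6 × 440) = 252.42 mm.
c = a/β₁ = 252.42/0.85 = 296.96 mm; ε'_s = 0.003(c − d')/c = 0.0024 ≥ f_y/E_s = 0.0021, so compression steel does yield.
M_n = (A_s − A'_s) f_y (d − a/2) + A'_s f_y (d − d') = [2511180 × (630 − 126.21) + 403620 × (630 − 62)] × 10⁻⁶ = 1265.11 + 229.26 = 1494.37 kN·m.

M_n ≈ 1490 kN·m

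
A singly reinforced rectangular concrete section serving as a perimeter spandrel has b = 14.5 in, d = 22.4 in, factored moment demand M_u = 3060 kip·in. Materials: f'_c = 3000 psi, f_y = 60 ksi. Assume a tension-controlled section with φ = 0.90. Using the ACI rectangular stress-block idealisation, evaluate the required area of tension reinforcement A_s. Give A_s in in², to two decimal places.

M_n = M_u/φ = 3060/0.90 = 3400 kip·in.
From M_n = 0.85 f'_c a b (d − a/2):
a = d − √(d² − 2M_n/(0.85 f'_c b)) = 22.4 − √(22.4² − 2 × 3400/(0.85 × 3 × 14.5)) = 4.572 in.
A_s = 0.85 f'_c a b / f_y = 0.85 × 3 × 4.572 × 14.5 / 60 = 2.817 in².

A_s ≈ 2.82 in²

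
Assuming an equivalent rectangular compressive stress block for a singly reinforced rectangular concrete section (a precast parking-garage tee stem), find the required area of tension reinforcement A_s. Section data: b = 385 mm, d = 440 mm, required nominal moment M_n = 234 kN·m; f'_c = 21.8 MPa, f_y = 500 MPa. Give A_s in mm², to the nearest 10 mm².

With M_n = 0.85 f'_c a b (d − a/2), solve the quadratic for a:
a = d − √(d² − 2M_n/(0.85 f'_c b)) = 440 − √(440² − 2 × 234×10⁶/(0.85 × 21.8 × 385)) = 82.23 mm.
A_s = 0.85 f'_c a b / f_y = 0.85 × 21.8 × 82.23 × 385 / 500 = 1173.3 mm².

A_s ≈ 1170 mm²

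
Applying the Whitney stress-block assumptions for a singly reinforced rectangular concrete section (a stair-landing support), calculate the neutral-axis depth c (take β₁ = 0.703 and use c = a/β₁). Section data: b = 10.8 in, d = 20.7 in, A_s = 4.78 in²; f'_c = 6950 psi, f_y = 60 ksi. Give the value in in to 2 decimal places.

T = A_s f_y = 4.78 × 60 = 286.8 kips.
a = T/(0.85 f'_c b) = 286.8/(0.85 × 6.95 × 10.8) = 4.4952 in.
With β₁ = 0.703, c = a/β₁ = 4.4952/0.703 = 6.39 in.

c ≈ 6.39 in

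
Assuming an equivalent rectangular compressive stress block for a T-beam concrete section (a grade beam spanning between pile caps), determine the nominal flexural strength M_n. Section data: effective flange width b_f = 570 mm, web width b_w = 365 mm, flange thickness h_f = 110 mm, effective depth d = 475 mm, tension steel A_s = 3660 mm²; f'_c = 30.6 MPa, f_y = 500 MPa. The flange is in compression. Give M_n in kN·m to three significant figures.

M_n ≈ 756 kN·m

Tension: T = A_s f_y = 3660 × 500 = 1830000 N.
Try a within the flange: a = T/(0.85 f'_c b_f) = 1830000/(0.85 × 30.6 × 570) = 123.43 mm.
a = 123.43 > h_f = 110 mm: the block extends into the web. Split into flange-overhang and web parts.
C_f = 0.85 f'_c (b_f − b_w) h_f = 0.85 × 30.6 × (570 − 365) × 110 = 586526 N.
Remaining web compression depth: a_w = (T − C_f)/(0.85 f'_c b_w) = (1830000 − 586526)/(0.85 × 30.6 × 365) = 130.98 mm.
M_n = C_f(d − h_f/2) + (T − C_f)(d − a_w/2) = 586526 × (475 − 55) + 1243474 × (475 − 65.49) = 246.34 + 509.22 = 755.56 × 10⁶ N·mm.
M_n = 755.56 kN·m.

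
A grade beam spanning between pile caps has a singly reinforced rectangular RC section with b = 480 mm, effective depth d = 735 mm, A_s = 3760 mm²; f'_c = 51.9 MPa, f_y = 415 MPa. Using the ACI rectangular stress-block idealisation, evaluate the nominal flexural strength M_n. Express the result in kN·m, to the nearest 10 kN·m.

M_n ≈ 1090 kN·m

T = A_s f_y = 3760 × 415 = 1560400 N = 1560.4 kN.
From C = T: a = T/(0.85 f'_c b) = 1560400/(0.85 × 51.9 × 480) = 73.69 mm.
M_n = T(d − a/2) = 1560.4 kN × (735 − 36.845) mm = 1089.40 kN·m.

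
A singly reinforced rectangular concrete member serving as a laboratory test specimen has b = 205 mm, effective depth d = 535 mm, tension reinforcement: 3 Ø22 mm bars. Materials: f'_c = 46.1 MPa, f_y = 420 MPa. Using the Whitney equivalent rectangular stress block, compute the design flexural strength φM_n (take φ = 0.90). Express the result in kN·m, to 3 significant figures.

A_s = 3 × 380 = 1140 mm².
T = A_s f_y = 1140 × 420 = 478800 N = 478.8 kN.
From C = T: a = T/(0.85 f'_c b) = 478800/(0.85 × 46.1 × 205) = 59.60 mm.
M_n = T(d − a/2) = 478.8 kN × (535 − 29.8) mm = 241.89 kN·m.
φM_n = 0.90 × 241.89 = 217.70 kN·m.

φM_n ≈ 218 kN·m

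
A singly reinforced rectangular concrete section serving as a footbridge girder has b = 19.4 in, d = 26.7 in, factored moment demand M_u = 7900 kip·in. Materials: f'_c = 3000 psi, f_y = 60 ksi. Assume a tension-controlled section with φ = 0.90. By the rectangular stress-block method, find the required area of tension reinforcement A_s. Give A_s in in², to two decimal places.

A_s ≈ 6.41 in²

M_n = M_u/φ = 7900/0.90 = 8777.78 kip·in.
From M_n = 0.85 f'_c a b (d − a/2):
a = d − √(d² − 2M_n/(0.85 f'_c b)) = 26.7 − √(26.7² − 2 × 8777.78/(0.85 × 3 × 19.4)) = 7.779 in.
A_s = 0.85 f'_c a b / f_y = 0.85 × 3 × 7.779 × 19.4 / 60 = 6.414 in².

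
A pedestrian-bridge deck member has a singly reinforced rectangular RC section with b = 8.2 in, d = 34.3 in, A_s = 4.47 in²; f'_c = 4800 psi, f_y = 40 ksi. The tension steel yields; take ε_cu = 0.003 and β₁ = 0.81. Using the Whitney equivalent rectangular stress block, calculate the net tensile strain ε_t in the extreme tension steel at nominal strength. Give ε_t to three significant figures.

ε_t ≈ 0.0126

a = A_s f_y/(0.85 f'_c b) = 5.344 in.
β₁ = 0.81, so c = a/β₁ = 5.344/0.81 = 6.598 in.
From the linear strain diagram with ε_cu = 0.003: ε_t = 0.003 (d − c)/c = 0.003 × (34.3 − 6.598)/6.598 = 0.0126.
Since ε_t ≥ 0.005, the section is tension-controlled.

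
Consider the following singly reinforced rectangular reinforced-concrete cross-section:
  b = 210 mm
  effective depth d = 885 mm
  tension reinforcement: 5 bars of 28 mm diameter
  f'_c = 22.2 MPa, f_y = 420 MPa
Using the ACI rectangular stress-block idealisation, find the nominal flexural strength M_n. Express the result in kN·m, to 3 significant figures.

A_s = 5 × 616 = 3080 mm².
T = A_s f_y = 3080 × 420 = 1293600 N = 1293.6 kN.
From C = T: a = T/(0.85 f'_c b) = 1293600/(0.85 × 22.2 × 210) = 326.44 mm.
M_n = T(d − a/2) = 1293.6 kN × (885 − 163.22) mm = 933.69 kN·m.

M_n ≈ 934 kN·m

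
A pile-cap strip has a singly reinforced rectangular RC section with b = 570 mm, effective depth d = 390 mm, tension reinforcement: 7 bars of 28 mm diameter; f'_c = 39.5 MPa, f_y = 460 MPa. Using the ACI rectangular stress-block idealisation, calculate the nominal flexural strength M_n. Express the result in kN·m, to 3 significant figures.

A_s = 7 × 616 = 4312 mm².
T = A_s f_y = 4312 × 460 = 1983520 N = 1983.52 kN.
From C = T: a = T/(0.85 f'_c b) = 1983520/(0.85 × 39.5 × 570) = 103.64 mm.
M_n = T(d − a/2) = 1983.52 kN × (390 − 51.82) mm = 670.79 kN·m.

M_n ≈ 671 kN·m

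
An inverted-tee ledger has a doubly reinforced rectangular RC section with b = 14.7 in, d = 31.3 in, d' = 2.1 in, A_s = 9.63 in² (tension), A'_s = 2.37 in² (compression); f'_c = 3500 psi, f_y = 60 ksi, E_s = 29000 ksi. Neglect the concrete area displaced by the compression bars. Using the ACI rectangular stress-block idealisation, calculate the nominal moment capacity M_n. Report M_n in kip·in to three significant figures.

M_n ≈ 15600 kip·in

Assume both steels yield.
a = (A_s − A'_s) f_y/(0.85 f'_c b) = (9.63 − 2.37) × 60/(0.85 × 3.5 × 14.7) = 9.961 in.
c = a/β₁ = 9.961/0.85 = 11.719 in; ε'_s = 0.003(c − d')/c = 0.0025 ≥ ε_y = 0.0021, so the compression steel yields.
M_n = (A_s − A'_s) f_y (d − a/2) + A'_s f_y (d − d') = 435.6 × (31.3 − 4.9805) + 142.2 × (31.3 − 2.1) = 11464.8 + 4152.2 = 15617.0 kip·in.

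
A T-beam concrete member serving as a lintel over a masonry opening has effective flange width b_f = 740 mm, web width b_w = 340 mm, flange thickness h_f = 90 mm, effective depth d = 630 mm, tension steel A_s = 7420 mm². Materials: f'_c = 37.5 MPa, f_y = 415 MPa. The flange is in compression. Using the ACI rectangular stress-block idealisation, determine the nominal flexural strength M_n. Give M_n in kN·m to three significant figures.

Tension: T = A_s f_y = 7420 × 415 = 3079300 N.
Try a within the flange: a = T/(0.85 f'_c b_f) = 3079300/(0.85 × 37.5 × 740) = 130.55 mm.
a = 130.55 > h_f = 90 mm: the block extends into the web. Split into flange-overhang and web parts.
C_f = 0.85 f'_c (b_f − b_w) h_f = 0.85 × 37.5 × (740 − 340) × 90 = 1147500 N.
Remaining web compression depth: a_w = (T − C_f)/(0.85 f'_c b_w) = (3079300 − 1147500)/(0.85 × 37.5 × 340) = 178.25 mm.
M_n = C_f(d − h_f/2) + (T − C_f)(d − a_w/2) = 1147500 × (630 − 45) + 1931800 × (630 − 89.125) = 671.29 + 1044.86 = 1716.15 × 10⁶ N·mm.
M_n = 1716.15 kN·m.

M_n ≈ 1720 kN·m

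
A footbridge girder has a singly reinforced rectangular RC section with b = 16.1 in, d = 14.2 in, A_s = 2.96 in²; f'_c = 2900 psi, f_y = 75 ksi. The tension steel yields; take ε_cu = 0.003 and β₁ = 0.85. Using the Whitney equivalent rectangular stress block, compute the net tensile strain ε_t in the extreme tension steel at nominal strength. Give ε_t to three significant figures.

ε_t ≈ 0.00347

a = A_s f_y/(0.85 f'_c b) = 5.594 in.
β₁ = 0.85, so c = a/β₁ = 5.594/0.85 = 6.581 in.
From the linear strain diagram with ε_cu = 0.003: ε_t = 0.003 (d − c)/c = 0.003 × (14.2 − 6.581)/6.581 = 0.00347.
ε_t < 0.004 — the section is over-reinforced for flexure under ACI limits.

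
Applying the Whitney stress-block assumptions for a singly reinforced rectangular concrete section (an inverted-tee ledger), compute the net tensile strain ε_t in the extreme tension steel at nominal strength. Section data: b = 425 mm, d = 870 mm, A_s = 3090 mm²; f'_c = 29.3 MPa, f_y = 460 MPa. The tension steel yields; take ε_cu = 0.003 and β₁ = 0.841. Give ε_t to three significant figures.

ε_t ≈ 0.0133

a = A_s f_y/(0.85 f'_c b) = 134.29 mm.
β₁ = 0.841, so c = a/β₁ = 134.29/0.841 = 159.68 mm.
From the linear strain diagram with ε_cu = 0.003: ε_t = 0.003 (d − c)/c = 0.003 × (870 − 159.68)/159.68 = 0.0133.
Since ε_t ≥ 0.005, the section is tension-controlled.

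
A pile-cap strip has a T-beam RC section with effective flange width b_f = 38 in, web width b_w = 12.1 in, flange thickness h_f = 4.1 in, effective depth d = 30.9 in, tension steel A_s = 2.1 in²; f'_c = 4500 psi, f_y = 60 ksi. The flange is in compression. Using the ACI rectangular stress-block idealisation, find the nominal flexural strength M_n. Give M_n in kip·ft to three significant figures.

Tension: T = A_s f_y = 2.1 × 60 = 126 kips.
Try a within the flange: a = T/(0.85 f'_c b_f) = 126/(0.85 × 4.5 × 38) = 0.867 in.
Since a = 0.867 ≤ h_f = 4.1 in, the stress block lies entirely in the flange; analyse as a rectangular beam of width b_f.
M_n = T(d − a/2) = 126 × (30.9 − 0.4335) = 3838.8 kip·in.
M_n = 3838.8/12 = 319.90 kip·ft.

M_n ≈ 320 kip·ft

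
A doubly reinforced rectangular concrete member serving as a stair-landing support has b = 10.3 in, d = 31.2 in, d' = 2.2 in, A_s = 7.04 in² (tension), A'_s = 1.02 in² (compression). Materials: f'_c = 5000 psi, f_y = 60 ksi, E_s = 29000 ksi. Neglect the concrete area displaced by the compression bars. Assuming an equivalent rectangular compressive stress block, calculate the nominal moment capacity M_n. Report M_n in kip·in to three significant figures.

Assume both steels yield.
a = (A_s − A'_s) f_y/(0.85 f'_c b) = (7.04 − 1.02) × 60/(0.85 × 5 × 10.3) = 8.251 in.
c = a/β₁ = 8.251/0.8 = 10.314 in; ε'_s = 0.003(c − d')/c = 0.0024 ≥ ε_y = 0.0021, so the compression steel yields.
M_n = (A_s − A'_s) f_y (d − a/2) + A'_s f_y (d − d') = 361.2 × (31.2 − 4.1255) + 61.2 × (31.2 − 2.2) = 9779.3 + 1774.8 = 11554.1 kip·in.

M_n ≈ 11600 kip·in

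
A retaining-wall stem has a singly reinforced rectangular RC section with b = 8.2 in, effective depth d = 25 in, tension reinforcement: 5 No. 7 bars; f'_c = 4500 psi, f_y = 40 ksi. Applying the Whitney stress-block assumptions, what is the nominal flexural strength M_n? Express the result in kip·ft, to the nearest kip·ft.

M_n ≈ 231 kip·ft

A_s = 5 × 0.6 = 3 in².
T = A_s f_y = 3 × 40 = 120 kips.
a = T/(0.85 f'_c b) = 120/(0.85 × 4.5 × 8.2) = 3.826 in.
M_n = T(d − a/2) = 120 × (25 − 1.913) = 2770.4 kip·in = 2770.4/12 = 230.87 kip·ft.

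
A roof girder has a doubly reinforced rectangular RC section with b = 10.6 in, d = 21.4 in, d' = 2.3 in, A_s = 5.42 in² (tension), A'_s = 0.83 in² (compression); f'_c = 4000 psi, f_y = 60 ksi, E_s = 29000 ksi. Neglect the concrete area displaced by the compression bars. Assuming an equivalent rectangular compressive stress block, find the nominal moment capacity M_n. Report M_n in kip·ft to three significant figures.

M_n ≈ 483 kip·ft

Assume both steels yield.
a = (A_s − A'_s) f_y/(0.85 f'_c b) = (5.42 − 0.83) × 60/(0.85 × 4 × 10.6) = 7.642 in.
c = a/β₁ = 7.642/0.85 = 8.991 in; ε'_s = 0.003(c − d')/c = 0.0022 ≥ ε_y = 0.0021, so the compression steel yields.
M_n = (A_s − A'_s) f_y (d − a/2) + A'_s f_y (d − d') = 275.4 × (21.4 − 3.821) + 49.8 × (21.4 − 2.3) = 4841.3 + 951.2 = 5792.5 kip·in = 5792.5/12 = 482.71 kip·ft.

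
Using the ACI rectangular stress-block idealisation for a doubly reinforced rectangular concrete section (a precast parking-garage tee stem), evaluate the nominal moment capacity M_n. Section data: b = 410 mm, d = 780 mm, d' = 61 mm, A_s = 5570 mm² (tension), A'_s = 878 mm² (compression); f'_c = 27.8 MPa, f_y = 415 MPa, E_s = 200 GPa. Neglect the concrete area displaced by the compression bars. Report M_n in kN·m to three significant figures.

Assume both tension and compression steel yield.
Net tension couple steel: A_s − A'_s = 4692 mm².
a = (A_s − A'_s) f_y / (0.85 f'_c b) = 1947180/(0.85 × 27.8 × 410) = 200.98 mm.
c = a/β₁ = 200.98/0.85 = 236.45 mm; ε'_s = 0.003(c − d')/c = 0.0022 ≥ f_y/E_s = 0.0021, so compression steel does yield.
M_n = (A_s − A'_s) f_y (d − a/2) + A'_s f_y (d − d') = [1947180 × (780 − 100.49) + 364370 × (780 − 61)] × 10⁻⁶ = 1323.13 + 261.98 = 1585.11 kN·m.

M_n ≈ 1590 kN·m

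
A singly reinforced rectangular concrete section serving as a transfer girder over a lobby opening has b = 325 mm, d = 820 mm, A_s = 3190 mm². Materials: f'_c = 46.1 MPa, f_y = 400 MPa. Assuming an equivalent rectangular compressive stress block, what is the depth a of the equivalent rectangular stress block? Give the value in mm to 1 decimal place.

T = A_s f_y = 3190 × 400 = 1276000 N = 1276 kN.
Setting C = 0.85 f'_c a b equal to T: a = 1276000/(0.85 × 46.1 × 325) = 100.2 mm.

a ≈ 100.2 mm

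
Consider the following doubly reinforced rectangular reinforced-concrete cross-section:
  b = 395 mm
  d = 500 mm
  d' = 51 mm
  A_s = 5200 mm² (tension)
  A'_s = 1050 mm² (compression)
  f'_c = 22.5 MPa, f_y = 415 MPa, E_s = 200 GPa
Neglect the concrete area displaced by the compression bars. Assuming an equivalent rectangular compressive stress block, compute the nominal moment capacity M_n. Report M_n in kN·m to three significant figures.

Assume both tension and compression steel yield.
Net tension couple steel: A_s − A'_s = 4150 mm².
a = (A_s − A'_s) f_y / (0.85 f'_c b) = 1722250/(0.85 × 22.5 × 395) = 227.98 mm.
c = a/β₁ = 227.98/0.85 = 268.21 mm; ε'_s = 0.003(c − d')/c = 0.0024 ≥ f_y/E_s = 0.0021, so compression steel does yield.
M_n = (A_s − A'_s) f_y (d − a/2) + A'_s f_y (d − d') = [1722250 × (500 − 113.99) + 435750 × (500 − 51)] × 10⁻⁶ = 664.81 + 195.65 = 860.46 kN·m.

M_n ≈ 860 kN·m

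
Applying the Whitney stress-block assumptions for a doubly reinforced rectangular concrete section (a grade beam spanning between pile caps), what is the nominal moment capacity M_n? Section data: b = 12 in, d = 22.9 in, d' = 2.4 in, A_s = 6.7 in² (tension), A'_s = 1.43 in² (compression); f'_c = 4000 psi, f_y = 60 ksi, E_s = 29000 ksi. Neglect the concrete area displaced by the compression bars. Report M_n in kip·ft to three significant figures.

M_n ≈ 648 kip·ft

Assume both steels yield.
a = (A_s − A'_s) f_y/(0.85 f'_c b) = (6.7 − 1.43) × 60/(0.85 × 4 × 12) = 7.750 in.
c = a/β₁ = 7.750/0.85 = 9.118 in; ε'_s = 0.003(c − d')/c = 0.0022 ≥ ε_y = 0.0021, so the compression steel yields.
M_n = (A_s − A'_s) f_y (d − a/2) + A'_s f_y (d − d') = 316.2 × (22.9 − 3.875) + 85.8 × (22.9 − 2.4) = 6015.7 + 1758.9 = 7774.6 kip·in = 7774.6/12 = 647.88 kip·ft.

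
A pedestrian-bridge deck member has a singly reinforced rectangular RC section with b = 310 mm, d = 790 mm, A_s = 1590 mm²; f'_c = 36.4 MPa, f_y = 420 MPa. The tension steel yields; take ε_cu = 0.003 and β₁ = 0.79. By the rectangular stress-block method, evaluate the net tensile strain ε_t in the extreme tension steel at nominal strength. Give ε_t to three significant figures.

ε_t ≈ 0.0239

a = A_s f_y/(0.85 f'_c b) = 69.62 mm.
β₁ = 0.79, so c = a/β₁ = 69.62/0.79 = 88.13 mm.
From the linear strain diagram with ε_cu = 0.003: ε_t = 0.003 (d − c)/c = 0.003 × (790 − 88.13)/88.13 = 0.0239.
Since ε_t ≥ 0.005, the section is tension-controlled.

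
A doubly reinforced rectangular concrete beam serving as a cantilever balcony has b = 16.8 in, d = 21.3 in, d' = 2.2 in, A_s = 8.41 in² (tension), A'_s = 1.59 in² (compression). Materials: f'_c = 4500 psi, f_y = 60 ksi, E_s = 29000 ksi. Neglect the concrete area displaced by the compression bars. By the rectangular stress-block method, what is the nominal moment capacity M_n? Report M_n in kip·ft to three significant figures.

Assume both steels yield.
a = (A_s − A'_s) f_y/(0.85 f'_c b) = (8.41 − 1.59) × 60/(0.85 × 4.5 × 16.8) = 6.368 in.
c = a/β₁ = 6.368/0.825 = 7.719 in; ε'_s = 0.003(c − d')/c = 0.0021 ≥ ε_y = 0.0021, so the compression steel yields.
M_n = (A_s − A'_s) f_y (d − a/2) + A'_s f_y (d − d') = 409.2 × (21.3 − 3.184) + 95.4 × (21.3 − 2.2) = 7413.1 + 1822.1 = 9235.2 kip·in = 9235.2/12 = 769.60 kip·ft.

M_n ≈ 770 kip·ft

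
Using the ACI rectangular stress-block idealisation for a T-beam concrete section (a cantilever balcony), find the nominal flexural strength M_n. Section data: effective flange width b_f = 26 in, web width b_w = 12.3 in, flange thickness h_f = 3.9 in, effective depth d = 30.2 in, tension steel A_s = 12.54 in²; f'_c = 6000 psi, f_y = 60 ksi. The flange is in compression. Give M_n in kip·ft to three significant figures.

Tension: T = A_s f_y = 12.54 × 60 = 752.4 kips.
Try a within the flange: a = T/(0.85 f'_c b_f) = 752.4/(0.85 × 6 × 26) = 5.674 in.
a = 5.674 > h_f = 3.9 in: the block extends into the web. Split into flange-overhang and web parts.
C_f = 0.85 f'_c (b_f − b_w) h_f = 0.85 × 6 × (26 − 12.3) × 3.9 = 272.5 kips.
Remaining web compression depth: a_w = (T − C_f)/(0.85 f'_c b_w) = (752.4 − 272.5)/(0.85 × 6 × 12.3) = 7.650 in.
M_n = C_f(d − h_f/2) + (T − C_f)(d − a_w/2) = 272.5 × (30.2 − 1.95) + 479.9 × (30.2 − 3.825) = 7698.1 + 12657.4 = 20355.5 kip·in.
M_n = 20355.5/12 = 1696.29 kip·ft.

M_n ≈ 1700 kip·ft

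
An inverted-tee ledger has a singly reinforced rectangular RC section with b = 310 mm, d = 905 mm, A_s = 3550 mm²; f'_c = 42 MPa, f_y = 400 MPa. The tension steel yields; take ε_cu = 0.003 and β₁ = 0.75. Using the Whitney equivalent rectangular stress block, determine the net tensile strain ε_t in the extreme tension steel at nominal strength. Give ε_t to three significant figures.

a = A_s f_y/(0.85 f'_c b) = 128.31 mm.
β₁ = 0.75, so c = a/β₁ = 128.31/0.75 = 171.08 mm.
From the linear strain diagram with ε_cu = 0.003: ε_t = 0.003 (d − c)/c = 0.003 × (905 − 171.08)/171.08 = 0.0129.
Since ε_t ≥ 0.005, the section is tension-controlled.

ε_t ≈ 0.0129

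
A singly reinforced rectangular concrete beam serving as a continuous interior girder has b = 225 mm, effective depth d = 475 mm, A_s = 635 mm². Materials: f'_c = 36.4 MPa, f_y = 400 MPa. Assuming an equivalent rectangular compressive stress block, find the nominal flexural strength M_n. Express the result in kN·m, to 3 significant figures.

M_n ≈ 116 kN·m

T = A_s f_y = 635 × 400 = 254000 N = 254 kN.
From C = T: a = T/(0.85 f'_c b) = 254000/(0.85 × 36.4 × 225) = 36.49 mm.
M_n = T(d − a/2) = 254 kN × (475 − 18.245) mm = 116.02 kN·m.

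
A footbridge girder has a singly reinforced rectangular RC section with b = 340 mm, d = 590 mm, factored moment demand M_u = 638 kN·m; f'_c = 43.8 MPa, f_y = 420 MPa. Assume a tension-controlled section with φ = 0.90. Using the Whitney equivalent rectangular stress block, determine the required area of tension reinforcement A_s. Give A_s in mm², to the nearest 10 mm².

A_s ≈ 3140 mm²

M_n = M_u/φ = 638/0.90 = 708.889 kN·m.
With M_n = 0.85 f'_c a b (d − a/2), solve the quadratic for a:
a = d − √(d² − 2M_n/(0.85 f'_c b)) = 590 − √(590² − 2 × 708.889×10⁶/(0.85 × 43.8 × 340)) = 104.10 mm.
A_s = 0.85 f'_c a b / f_y = 0.85 × 43.8 × 104.10 × 340 / 420 = 3137.4 mm².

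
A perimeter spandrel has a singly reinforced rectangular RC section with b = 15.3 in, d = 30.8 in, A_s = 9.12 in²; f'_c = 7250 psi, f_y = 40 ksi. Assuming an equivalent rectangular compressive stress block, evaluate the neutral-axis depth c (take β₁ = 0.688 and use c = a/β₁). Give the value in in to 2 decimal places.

T = A_s f_y = 9.12 × 40 = 364.8 kips.
a = T/(0.85 f'_c b) = 364.8/(0.85 × 7.25 × 15.3) = 3.8691 in.
With β₁ = 0.688, c = a/β₁ = 3.8691/0.688 = 5.62 in.

c ≈ 5.62 in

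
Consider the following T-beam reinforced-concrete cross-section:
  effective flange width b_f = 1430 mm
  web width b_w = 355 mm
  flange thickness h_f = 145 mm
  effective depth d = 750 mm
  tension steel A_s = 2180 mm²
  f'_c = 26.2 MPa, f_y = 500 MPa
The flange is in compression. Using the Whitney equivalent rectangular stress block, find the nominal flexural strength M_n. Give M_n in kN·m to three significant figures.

M_n ≈ 799 kN·m

Tension: T = A_s f_y = 2180 × 500 = 1090000 N.
Try a within the flange: a = T/(0.85 f'_c b_f) = 1090000/(0.85 × 26.2 × 1430) = 34.23 mm.
Since a = 34.23 ≤ h_f = 145 mm, the stress block lies entirely in the flange; analyse as a rectangular beam of width b_f.
M_n = T(d − a/2) = 1090000 × (750 − 17.115) = 798.84 × 10⁶ N·mm.
M_n = 798.84 kN·m.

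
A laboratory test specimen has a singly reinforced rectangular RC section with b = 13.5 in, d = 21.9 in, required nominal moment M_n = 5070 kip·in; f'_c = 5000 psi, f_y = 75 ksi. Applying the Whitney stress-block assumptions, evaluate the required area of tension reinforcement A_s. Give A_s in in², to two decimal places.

From M_n = 0.85 f'_c a b (d − a/2):
a = d − √(d² − 2M_n/(0.85 f'_c b)) = 21.9 − √(21.9² − 2 × 5070/(0.85 × 5 × 13.5)) = 4.497 in.
A_s = 0.85 f'_c a b / f_y = 0.85 × 5 × 4.497 × 13.5 / 75 = 3.440 in².

A_s ≈ 3.44 in²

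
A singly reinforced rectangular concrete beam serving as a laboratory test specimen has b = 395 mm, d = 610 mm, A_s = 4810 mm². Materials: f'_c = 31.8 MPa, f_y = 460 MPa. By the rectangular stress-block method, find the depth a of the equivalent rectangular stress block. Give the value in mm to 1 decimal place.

a ≈ 207.2 mm

T = A_s f_y = 4810 × 460 = 2212600 N = 2212.6 kN.
Setting C = 0.85 f'_c a b equal to T: a = 2212600/(0.85 × 31.8 × 395) = 207.2 mm.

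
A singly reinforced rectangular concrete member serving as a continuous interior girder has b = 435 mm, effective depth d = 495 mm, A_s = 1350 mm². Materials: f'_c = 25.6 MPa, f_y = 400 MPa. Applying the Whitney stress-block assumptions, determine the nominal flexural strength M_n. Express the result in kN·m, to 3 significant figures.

T = A_s f_y = 1350 × 400 = 540000 N = 540 kN.
From C = T: a = T/(0.85 f'_c b) = 540000/(0.85 × 25.6 × 435) = 57.05 mm.
M_n = T(d − a/2) = 540 kN × (495 − 28.525) mm = 251.90 kN·m.

M_n ≈ 252 kN·m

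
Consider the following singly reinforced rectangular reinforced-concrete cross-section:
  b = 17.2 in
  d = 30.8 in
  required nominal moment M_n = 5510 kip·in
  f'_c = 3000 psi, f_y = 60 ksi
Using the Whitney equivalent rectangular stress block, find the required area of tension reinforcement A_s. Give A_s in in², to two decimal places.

A_s ≈ 3.21 in²

From M_n = 0.85 f'_c a b (d − a/2):
a = d − √(d² − 2M_n/(0.85 f'_c b)) = 30.8 − √(30.8² − 2 × 5510/(0.85 × 3 × 17.2)) = 4.392 in.
A_s = 0.85 f'_c a b / f_y = 0.85 × 3 × 4.392 × 17.2 / 60 = 3.211 in².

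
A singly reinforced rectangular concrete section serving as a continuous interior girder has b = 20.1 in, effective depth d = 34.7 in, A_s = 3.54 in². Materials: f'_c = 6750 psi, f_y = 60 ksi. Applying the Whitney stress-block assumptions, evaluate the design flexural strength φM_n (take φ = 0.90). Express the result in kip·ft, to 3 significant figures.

φM_n ≈ 538 kip·ft

T = A_s f_y = 3.54 × 60 = 212.4 kips.
a = T/(0.85 f'_c b) = 212.4/(0.85 × 6.75 × 20.1) = 1.842 in.
M_n = T(d − a/2) = 212.4 × (34.7 − 0.921) = 7174.7 kip·in = 7174.7/12 = 597.89 kip·ft.
φM_n = 0.90 × 597.89 = 538.10 kip·ft.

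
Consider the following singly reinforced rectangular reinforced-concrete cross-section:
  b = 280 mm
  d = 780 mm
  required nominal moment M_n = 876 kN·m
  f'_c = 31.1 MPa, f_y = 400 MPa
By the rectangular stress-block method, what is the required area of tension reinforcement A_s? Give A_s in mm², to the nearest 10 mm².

A_s ≈ 3150 mm²

With M_n = 0.85 f'_c a b (d − a/2), solve the quadratic for a:
a = d − √(d² − 2M_n/(0.85 f'_c b)) = 780 − √(780² − 2 × 876×10⁶/(0.85 × 31.1 × 280)) = 170.33 mm.
A_s = 0.85 f'_c a b / f_y = 0.85 × 31.1 × 170.33 × 280 / 400 = 3151.9 mm².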